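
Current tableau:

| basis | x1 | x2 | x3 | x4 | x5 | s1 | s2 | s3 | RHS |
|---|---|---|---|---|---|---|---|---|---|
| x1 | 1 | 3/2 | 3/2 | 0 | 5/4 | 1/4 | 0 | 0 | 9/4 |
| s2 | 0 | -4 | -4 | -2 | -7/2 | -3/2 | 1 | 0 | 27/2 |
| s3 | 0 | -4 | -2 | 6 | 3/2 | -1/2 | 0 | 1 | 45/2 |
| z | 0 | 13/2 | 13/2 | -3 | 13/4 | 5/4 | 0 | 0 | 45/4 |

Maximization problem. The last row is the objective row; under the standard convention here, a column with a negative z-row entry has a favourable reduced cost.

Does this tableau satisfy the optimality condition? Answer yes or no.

no

Column x4 has objective-row coefficient -3, which is negative; an improving pivot exists, so not yet optimal.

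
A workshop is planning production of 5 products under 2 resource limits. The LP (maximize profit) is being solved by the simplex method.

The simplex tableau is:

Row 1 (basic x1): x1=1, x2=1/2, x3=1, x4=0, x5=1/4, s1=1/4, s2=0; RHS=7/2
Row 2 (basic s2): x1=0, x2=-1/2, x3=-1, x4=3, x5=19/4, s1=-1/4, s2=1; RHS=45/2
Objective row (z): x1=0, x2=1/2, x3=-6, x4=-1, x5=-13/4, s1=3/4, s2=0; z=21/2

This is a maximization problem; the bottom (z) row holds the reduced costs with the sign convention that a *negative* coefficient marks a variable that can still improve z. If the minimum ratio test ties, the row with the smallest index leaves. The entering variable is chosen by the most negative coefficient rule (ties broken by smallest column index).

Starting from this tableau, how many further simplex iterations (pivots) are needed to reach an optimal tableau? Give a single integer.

pivot: x3 in, x1 out → z = 63/2
pivot: x5 in, s2 out → z = 203/5
No improving column remains; optimal.

2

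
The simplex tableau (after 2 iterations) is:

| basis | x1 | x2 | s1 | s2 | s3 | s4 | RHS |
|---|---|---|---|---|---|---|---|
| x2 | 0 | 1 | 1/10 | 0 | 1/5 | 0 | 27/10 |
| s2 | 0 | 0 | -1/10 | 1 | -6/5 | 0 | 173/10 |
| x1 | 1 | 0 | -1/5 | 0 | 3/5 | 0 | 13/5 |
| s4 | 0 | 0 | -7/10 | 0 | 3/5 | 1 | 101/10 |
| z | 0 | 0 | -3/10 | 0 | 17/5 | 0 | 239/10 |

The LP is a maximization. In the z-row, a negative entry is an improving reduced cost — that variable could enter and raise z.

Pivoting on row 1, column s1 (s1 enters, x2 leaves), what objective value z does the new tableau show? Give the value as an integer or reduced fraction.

Minimum ratio for s1: (27/10)/(1/10) = 27.
z changes by −(z-row coeff of s1)·ratio = −(-3/10)·27 = 81/10.
New z = 239/10 + (81/10) = 32.

32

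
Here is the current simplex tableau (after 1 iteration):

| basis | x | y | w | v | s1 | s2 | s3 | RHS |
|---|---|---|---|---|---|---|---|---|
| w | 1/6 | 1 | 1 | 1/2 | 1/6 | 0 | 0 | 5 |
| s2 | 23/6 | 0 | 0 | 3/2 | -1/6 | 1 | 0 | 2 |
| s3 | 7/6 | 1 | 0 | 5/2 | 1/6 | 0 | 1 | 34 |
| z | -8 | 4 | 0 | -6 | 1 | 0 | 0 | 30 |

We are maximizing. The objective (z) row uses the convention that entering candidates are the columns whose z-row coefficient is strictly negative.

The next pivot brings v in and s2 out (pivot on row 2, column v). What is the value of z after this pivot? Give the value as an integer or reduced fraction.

Minimum ratio for v: 2/(3/2) = 4/3.
z changes by −(z-row coeff of v)·ratio = −(-6)·(4/3) = 8.
New z = 30 + 8 = 38.

38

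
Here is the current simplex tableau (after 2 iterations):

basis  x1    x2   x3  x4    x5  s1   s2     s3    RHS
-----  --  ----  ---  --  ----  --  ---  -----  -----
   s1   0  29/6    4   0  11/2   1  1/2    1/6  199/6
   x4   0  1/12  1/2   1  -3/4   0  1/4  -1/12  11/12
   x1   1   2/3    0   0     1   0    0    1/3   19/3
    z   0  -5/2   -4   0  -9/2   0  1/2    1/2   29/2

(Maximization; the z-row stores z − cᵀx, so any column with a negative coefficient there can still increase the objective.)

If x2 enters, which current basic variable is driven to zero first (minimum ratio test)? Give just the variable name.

Ratios: row 1 (s1): (199/6)/(29/6) = 199/29; row 2 (x4): (11/12)/(1/12) = 11; row 3 (x1): (19/3)/(2/3) = 19/2.
Minimum ratio 199/29 is in the s1 row, so s1 leaves.

s1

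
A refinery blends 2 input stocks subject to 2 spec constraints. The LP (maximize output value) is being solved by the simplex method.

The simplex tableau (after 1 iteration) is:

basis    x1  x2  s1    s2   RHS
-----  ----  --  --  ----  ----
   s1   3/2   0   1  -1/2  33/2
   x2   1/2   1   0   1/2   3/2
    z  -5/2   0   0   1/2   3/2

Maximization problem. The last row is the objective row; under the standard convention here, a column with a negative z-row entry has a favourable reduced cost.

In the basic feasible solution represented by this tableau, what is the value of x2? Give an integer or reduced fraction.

3/2

x2 is basic (row 2); its value is the RHS of that row: 3/2.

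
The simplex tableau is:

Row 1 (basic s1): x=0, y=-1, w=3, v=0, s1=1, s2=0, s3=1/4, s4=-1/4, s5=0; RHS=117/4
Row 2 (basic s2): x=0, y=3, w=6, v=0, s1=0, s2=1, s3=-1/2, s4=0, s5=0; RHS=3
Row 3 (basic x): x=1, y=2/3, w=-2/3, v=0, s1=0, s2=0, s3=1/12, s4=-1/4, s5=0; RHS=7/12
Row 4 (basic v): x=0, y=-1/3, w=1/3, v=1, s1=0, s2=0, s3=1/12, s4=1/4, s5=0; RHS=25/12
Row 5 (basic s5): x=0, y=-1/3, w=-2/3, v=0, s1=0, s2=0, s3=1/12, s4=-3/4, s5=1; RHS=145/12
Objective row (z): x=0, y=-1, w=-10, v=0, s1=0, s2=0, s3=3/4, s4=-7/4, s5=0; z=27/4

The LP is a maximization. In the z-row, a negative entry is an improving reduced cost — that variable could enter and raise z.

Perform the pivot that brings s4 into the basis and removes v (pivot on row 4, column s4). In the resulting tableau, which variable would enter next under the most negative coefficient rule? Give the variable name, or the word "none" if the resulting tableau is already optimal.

Pivot element 1/4. New z-row = old z-row − (-7/4)·(row 4/(1/4)).
Updated z-row coefficients: x: 0, y: -10/3, w: -23/3, v: 7, s1: 0, s2: 0, s3: 4/3, s4: 0, s5: 0.
The most negative is -23/3 in column w, so w would enter next.

w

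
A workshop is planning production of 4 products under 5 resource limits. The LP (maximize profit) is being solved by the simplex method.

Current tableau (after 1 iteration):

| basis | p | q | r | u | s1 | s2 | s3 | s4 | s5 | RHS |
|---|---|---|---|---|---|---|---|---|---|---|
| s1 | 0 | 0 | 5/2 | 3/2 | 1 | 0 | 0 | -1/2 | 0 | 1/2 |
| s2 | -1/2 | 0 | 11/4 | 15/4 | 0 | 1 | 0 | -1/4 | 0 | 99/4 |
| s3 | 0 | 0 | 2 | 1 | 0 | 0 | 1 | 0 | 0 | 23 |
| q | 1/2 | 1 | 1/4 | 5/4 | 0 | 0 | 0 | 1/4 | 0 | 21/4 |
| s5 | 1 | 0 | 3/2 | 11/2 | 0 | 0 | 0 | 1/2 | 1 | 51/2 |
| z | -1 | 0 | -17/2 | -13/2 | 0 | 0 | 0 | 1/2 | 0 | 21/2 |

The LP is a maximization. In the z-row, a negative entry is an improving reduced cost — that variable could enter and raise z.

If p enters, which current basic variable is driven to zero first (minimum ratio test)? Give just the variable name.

q

Ratios: row 1 (s1): entry 0 ≤ 0, skip; row 2 (s2): entry -1/2 ≤ 0, skip; row 3 (s3): entry 0 ≤ 0, skip; row 4 (q): (21/4)/(1/2) = 21/2; row 5 (s5): (51/2)/1 = 51/2.
Minimum ratio 21/2 is in the q row, so q leaves.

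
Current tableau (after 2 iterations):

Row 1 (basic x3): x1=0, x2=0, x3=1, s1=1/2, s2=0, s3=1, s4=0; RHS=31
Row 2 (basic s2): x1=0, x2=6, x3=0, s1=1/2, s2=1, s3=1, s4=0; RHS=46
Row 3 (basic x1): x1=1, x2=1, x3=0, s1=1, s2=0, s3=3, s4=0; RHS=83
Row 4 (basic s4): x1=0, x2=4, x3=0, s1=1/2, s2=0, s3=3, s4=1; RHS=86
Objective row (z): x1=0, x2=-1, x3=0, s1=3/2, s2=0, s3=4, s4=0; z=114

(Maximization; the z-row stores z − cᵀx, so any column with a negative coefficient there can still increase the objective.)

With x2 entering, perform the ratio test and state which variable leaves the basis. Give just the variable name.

s2

Ratios: row 1 (x3): entry 0 ≤ 0, skip; row 2 (s2): 46/6 = 23/3; row 3 (x1): 83/1 = 83; row 4 (s4): 86/4 = 43/2.
Minimum ratio 23/3 is in the s2 row, so s2 leaves.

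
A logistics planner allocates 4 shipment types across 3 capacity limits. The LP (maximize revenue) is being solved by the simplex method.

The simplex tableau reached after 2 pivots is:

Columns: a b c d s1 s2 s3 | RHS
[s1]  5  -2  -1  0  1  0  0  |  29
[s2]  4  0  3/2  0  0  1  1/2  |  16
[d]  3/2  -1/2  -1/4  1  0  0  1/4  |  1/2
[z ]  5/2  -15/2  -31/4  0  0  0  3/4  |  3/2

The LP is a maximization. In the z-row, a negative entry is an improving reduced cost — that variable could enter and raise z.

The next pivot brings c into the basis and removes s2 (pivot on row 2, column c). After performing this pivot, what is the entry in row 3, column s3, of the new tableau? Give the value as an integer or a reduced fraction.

Pivot element is row 2, column c: 3/2.
Normalize row 2: new (row 2, s3) = (1/2)/(3/2) = 1/3.
row 3 ← row 3 − (-1/4)·(new row 2): 1/4 − (-1/4)·(1/3) = 1/3.

1/3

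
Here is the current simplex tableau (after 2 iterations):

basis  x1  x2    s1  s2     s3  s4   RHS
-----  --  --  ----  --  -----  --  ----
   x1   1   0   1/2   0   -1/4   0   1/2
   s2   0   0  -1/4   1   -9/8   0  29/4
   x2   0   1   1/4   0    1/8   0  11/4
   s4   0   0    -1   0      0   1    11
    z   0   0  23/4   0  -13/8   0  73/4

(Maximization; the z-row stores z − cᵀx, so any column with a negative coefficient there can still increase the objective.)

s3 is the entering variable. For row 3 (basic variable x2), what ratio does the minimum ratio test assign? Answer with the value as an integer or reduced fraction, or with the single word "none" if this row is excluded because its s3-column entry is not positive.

22

Ratio = RHS / (s3 entry) = (11/4) / (1/8) = 22.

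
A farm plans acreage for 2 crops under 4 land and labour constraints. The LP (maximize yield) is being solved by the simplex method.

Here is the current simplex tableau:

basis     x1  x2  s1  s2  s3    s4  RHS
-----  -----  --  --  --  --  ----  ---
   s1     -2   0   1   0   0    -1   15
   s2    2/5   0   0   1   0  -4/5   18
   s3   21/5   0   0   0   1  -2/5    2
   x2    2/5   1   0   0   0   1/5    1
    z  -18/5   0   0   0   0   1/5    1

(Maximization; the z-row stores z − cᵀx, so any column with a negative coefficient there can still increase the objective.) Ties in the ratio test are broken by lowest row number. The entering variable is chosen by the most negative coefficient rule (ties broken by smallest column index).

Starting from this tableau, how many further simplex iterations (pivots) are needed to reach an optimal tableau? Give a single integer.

2

pivot: x1 in, s3 out → z = 19/7
pivot: s4 in, x2 out → z = 16/5
No improving column remains; optimal.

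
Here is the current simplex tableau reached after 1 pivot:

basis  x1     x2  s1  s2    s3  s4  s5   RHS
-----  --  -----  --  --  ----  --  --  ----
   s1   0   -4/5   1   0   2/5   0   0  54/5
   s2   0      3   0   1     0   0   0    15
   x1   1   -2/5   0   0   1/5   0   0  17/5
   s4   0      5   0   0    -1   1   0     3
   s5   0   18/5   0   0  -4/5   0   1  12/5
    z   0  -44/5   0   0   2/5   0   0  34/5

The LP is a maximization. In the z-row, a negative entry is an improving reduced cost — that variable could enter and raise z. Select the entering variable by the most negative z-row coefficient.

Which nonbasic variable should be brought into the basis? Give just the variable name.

Objective-row coefficients: x1: 0, x2: -44/5, s1: 0, s2: 0, s3: 2/5, s4: 0, s5: 0.
The most negative is -44/5 in column x2, so x2 enters.

x2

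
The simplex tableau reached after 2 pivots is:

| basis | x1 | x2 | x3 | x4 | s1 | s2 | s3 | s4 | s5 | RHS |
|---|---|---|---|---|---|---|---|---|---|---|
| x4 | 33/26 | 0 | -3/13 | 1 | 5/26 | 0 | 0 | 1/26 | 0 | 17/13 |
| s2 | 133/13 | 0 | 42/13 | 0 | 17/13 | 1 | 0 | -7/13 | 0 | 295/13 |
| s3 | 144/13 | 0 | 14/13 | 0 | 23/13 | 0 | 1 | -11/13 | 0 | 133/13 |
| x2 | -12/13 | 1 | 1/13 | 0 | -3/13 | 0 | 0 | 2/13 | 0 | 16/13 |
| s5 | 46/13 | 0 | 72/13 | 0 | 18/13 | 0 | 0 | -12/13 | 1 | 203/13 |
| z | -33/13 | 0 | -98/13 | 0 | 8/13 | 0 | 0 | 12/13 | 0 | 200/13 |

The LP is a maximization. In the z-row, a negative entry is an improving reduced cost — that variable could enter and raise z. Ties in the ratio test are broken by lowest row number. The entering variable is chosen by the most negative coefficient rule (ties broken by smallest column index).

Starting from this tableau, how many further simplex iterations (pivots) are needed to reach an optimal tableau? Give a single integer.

pivot: x3 in, s5 out → z = 1319/36
pivot: s4 in, x2 out → z = 116/3
No improving column remains; optimal.

2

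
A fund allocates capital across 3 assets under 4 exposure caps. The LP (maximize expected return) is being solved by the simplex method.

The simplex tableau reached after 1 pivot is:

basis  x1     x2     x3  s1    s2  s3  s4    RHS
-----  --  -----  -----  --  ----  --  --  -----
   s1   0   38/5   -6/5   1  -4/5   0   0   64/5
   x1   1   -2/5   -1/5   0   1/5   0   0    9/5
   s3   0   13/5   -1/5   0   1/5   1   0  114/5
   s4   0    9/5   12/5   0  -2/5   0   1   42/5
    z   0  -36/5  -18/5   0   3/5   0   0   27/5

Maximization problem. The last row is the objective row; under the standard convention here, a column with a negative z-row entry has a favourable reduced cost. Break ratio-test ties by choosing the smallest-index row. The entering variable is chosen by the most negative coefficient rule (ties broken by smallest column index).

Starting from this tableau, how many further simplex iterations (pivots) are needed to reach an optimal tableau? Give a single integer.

pivot: x2 in, s1 out → z = 333/19
pivot: x3 in, s4 out → z = 27
pivot: s2 in, x1 out → z = 270/7
No improving column remains; optimal.

3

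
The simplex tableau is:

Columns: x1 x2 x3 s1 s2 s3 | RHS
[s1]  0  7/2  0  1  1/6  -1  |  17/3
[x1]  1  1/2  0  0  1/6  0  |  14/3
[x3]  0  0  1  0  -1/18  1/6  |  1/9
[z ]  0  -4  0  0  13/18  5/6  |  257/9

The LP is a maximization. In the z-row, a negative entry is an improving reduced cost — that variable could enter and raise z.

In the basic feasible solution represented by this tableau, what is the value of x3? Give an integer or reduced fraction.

1/9

x3 is basic (row 3); its value is the RHS of that row: 1/9.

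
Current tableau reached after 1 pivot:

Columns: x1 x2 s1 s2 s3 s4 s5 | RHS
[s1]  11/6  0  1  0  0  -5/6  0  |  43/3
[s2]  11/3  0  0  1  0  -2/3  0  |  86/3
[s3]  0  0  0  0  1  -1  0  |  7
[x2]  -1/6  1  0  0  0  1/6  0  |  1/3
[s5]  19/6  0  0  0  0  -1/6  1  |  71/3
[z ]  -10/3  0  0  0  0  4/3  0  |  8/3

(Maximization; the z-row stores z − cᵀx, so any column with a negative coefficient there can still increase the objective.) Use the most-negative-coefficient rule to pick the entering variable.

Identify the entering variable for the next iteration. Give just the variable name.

x1

Objective-row coefficients: x1: -10/3, x2: 0, s1: 0, s2: 0, s3: 0, s4: 4/3, s5: 0.
The most negative is -10/3 in column x1, so x1 enters.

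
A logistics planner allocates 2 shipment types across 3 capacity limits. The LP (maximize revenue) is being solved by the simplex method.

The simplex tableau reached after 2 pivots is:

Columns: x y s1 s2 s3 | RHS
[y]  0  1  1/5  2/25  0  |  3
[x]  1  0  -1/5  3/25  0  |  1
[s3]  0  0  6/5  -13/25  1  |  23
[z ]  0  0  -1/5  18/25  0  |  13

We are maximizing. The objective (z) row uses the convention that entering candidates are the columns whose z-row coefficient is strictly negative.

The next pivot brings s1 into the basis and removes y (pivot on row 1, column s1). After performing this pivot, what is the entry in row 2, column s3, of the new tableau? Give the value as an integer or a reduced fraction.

Pivot element is row 1, column s1: 1/5.
Normalize row 1: new (row 1, s3) = 0/(1/5) = 0.
row 2 ← row 2 − (-1/5)·(new row 1): 0 − (-1/5)·0 = 0.

0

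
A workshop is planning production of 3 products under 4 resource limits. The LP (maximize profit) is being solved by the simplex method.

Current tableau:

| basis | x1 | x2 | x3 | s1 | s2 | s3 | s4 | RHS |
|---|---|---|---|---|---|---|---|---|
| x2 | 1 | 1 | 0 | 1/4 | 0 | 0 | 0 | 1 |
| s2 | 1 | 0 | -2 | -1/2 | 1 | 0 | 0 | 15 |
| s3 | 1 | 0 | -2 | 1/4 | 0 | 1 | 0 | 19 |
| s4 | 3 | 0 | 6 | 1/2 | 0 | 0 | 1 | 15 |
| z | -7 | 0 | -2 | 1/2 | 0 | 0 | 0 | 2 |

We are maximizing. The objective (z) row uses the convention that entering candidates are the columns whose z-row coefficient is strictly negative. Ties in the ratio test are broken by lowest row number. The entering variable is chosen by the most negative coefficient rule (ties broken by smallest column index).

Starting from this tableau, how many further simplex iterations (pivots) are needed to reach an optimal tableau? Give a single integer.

pivot: x1 in, x2 out → z = 9
pivot: x3 in, s4 out → z = 13
No improving column remains; optimal.

2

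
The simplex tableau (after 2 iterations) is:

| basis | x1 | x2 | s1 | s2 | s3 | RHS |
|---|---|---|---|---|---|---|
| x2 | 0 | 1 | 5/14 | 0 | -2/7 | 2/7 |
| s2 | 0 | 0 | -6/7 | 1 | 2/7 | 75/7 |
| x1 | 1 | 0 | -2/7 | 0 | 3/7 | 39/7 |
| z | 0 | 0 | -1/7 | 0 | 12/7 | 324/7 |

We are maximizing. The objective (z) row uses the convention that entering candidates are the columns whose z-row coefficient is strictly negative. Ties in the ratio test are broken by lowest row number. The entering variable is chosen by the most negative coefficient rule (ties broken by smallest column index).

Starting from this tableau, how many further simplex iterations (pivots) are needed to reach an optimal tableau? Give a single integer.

1

pivot: s1 in, x2 out → z = 232/5
No improving column remains; optimal.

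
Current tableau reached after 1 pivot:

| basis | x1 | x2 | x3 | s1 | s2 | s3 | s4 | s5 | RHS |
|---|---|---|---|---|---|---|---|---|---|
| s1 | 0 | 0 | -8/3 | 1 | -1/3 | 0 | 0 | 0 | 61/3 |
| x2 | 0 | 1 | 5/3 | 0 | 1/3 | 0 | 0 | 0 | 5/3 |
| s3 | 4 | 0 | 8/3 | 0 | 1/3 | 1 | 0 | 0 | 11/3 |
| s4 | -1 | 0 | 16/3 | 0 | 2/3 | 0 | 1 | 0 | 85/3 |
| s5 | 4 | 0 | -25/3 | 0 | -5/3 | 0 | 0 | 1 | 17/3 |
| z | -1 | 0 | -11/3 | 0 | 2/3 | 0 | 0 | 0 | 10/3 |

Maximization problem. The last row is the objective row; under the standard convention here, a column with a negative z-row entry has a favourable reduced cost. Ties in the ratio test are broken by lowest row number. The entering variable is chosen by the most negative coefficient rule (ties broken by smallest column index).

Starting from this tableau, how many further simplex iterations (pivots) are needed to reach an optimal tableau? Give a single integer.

2

pivot: x3 in, x2 out → z = 7
pivot: x1 in, s3 out → z = 29/4
No improving column remains; optimal.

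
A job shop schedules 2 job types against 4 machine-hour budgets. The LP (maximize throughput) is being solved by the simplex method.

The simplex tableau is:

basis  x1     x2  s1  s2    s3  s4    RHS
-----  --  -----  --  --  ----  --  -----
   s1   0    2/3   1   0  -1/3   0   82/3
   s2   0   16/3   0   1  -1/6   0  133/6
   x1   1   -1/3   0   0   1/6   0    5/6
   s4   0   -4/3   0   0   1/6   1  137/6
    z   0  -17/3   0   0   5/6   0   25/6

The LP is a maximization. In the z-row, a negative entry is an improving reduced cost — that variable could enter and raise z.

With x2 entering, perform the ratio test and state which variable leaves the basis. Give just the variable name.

s2

Ratios: row 1 (s1): (82/3)/(2/3) = 41; row 2 (s2): (133/6)/(16/3) = 133/32; row 3 (x1): entry -1/3 ≤ 0, skip; row 4 (s4): entry -4/3 ≤ 0, skip.
Minimum ratio 133/32 is in the s2 row, so s2 leaves.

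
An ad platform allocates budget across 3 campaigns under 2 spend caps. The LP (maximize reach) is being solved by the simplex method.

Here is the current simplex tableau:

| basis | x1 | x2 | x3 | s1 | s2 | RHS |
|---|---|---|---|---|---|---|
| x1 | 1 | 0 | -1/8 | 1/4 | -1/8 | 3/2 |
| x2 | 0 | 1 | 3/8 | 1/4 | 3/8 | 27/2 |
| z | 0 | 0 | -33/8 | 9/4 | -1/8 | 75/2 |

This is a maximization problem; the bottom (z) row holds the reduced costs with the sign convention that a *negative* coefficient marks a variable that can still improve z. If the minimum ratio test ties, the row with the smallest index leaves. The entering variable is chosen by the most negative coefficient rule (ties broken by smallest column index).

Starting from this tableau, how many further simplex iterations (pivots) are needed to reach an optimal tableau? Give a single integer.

pivot: x3 in, x2 out → z = 186
No improving column remains; optimal.

1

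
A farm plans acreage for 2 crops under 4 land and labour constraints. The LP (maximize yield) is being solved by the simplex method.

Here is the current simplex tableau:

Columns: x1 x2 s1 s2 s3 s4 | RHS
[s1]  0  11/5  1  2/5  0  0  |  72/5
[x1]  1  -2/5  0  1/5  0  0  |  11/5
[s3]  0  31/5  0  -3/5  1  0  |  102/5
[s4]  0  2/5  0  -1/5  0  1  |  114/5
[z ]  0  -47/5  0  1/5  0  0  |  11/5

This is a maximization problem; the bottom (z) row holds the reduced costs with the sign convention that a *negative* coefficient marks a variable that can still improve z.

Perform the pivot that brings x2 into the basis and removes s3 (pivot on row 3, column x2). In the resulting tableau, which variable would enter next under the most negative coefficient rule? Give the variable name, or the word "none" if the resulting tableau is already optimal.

Pivot element 31/5. New z-row = old z-row − (-47/5)·(row 3/(31/5)).
Updated z-row coefficients: x1: 0, x2: 0, s1: 0, s2: -22/31, s3: 47/31, s4: 0.
The most negative is -22/31 in column s2, so s2 would enter next.

s2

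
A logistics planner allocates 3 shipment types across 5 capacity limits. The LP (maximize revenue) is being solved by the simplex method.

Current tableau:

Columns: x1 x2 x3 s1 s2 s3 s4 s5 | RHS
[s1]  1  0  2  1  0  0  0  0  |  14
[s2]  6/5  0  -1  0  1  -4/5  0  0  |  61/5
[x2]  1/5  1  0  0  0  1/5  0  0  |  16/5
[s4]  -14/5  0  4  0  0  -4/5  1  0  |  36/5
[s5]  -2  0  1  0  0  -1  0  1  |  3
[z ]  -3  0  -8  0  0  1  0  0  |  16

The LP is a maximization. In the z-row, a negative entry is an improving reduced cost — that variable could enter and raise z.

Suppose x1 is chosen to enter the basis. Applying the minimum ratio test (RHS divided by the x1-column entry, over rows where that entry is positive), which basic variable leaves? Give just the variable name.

Ratios: row 1 (s1): 14/1 = 14; row 2 (s2): (61/5)/(6/5) = 61/6; row 3 (x2): (16/5)/(1/5) = 16; row 4 (s4): entry -14/5 ≤ 0, skip; row 5 (s5): entry -2 ≤ 0, skip.
Minimum ratio 61/6 is in the s2 row, so s2 leaves.

s2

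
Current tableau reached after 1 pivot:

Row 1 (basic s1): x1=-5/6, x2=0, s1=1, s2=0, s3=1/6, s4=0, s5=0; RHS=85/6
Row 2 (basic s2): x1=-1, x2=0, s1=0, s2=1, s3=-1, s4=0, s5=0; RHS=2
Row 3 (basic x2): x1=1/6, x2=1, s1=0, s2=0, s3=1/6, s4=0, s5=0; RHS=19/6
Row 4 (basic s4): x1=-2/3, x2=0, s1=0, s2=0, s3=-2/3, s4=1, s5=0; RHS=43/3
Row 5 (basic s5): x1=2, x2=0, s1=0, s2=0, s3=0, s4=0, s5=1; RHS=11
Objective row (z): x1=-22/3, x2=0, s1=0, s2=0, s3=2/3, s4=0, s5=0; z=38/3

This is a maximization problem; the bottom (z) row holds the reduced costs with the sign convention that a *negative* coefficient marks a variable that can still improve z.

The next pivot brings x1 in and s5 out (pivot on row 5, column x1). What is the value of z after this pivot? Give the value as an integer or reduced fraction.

53

Minimum ratio for x1: 11/2 = 11/2.
z changes by −(z-row coeff of x1)·ratio = −(-22/3)·(11/2) = 121/3.
New z = 38/3 + (121/3) = 53.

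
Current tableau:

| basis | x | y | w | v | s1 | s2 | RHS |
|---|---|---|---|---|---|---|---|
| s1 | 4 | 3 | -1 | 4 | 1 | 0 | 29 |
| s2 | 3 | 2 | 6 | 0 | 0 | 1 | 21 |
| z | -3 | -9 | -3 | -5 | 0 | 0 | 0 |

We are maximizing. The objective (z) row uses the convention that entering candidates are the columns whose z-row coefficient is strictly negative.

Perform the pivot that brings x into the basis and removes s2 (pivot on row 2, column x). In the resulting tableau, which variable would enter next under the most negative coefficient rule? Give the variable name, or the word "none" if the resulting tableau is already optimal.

Pivot element 3. New z-row = old z-row − (-3)·(row 2/3).
Updated z-row coefficients: x: 0, y: -7, w: 3, v: -5, s1: 0, s2: 1.
The most negative is -7 in column y, so y would enter next.

y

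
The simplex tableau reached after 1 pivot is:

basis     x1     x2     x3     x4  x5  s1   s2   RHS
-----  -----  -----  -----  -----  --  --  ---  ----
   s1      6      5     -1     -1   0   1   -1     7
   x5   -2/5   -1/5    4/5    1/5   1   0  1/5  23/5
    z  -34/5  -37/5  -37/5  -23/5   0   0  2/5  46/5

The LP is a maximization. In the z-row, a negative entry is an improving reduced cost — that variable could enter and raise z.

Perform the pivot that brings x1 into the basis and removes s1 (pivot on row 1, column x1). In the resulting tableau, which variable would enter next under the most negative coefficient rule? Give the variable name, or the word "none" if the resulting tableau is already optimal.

x3

Pivot element 6. New z-row = old z-row − (-34/5)·(row 1/6).
Updated z-row coefficients: x1: 0, x2: -26/15, x3: -128/15, x4: -86/15, x5: 0, s1: 17/15, s2: -11/15.
The most negative is -128/15 in column x3, so x3 would enter next.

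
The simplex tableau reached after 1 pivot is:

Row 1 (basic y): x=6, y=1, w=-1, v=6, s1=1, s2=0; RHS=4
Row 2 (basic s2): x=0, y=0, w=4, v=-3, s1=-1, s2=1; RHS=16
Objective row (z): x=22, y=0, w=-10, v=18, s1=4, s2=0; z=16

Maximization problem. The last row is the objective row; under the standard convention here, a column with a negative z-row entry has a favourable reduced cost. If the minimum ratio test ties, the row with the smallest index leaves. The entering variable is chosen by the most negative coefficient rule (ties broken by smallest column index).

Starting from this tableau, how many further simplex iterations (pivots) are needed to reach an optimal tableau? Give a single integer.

1

pivot: w in, s2 out → z = 56
No improving column remains; optimal.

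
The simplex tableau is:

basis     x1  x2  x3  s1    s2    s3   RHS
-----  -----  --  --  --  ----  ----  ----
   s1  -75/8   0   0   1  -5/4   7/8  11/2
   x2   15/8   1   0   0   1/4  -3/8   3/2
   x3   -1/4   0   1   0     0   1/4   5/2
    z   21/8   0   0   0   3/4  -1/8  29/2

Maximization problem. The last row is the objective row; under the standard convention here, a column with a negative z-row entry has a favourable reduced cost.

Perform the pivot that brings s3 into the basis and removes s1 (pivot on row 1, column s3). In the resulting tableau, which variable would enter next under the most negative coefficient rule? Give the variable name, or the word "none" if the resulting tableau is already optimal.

Pivot element 7/8. New z-row = old z-row − (-1/8)·(row 1/(7/8)).
Updated z-row coefficients: x1: 9/7, x2: 0, x3: 0, s1: 1/7, s2: 4/7, s3: 0.
No coefficient is strictly negative; the tableau after this pivot is optimal.

none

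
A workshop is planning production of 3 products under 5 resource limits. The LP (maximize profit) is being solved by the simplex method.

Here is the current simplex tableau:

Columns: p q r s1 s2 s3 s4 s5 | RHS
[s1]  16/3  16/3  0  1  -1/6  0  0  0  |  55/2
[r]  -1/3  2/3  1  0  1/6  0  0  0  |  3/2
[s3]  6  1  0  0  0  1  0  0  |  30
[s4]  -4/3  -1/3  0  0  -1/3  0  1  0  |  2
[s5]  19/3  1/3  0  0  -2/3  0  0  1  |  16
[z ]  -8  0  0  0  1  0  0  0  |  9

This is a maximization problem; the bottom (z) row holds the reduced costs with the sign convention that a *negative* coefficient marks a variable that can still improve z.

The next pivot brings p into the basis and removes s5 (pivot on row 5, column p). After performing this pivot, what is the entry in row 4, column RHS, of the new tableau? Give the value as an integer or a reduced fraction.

Pivot element is row 5, column p: 19/3.
Normalize row 5: new (row 5, RHS) = 16/(19/3) = 48/19.
row 4 ← row 4 − (-4/3)·(new row 5): 2 − (-4/3)·(48/19) = 102/19.

102/19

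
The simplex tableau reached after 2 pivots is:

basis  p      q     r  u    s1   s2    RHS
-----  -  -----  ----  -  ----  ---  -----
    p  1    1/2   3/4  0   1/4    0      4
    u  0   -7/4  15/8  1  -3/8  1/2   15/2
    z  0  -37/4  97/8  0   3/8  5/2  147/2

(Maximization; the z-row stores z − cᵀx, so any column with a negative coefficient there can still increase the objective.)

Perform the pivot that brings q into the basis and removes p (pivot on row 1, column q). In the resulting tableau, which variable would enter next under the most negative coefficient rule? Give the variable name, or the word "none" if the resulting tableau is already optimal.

Pivot element 1/2. New z-row = old z-row − (-37/4)·(row 1/(1/2)).
Updated z-row coefficients: p: 37/2, q: 0, r: 26, u: 0, s1: 5, s2: 5/2.
No coefficient is strictly negative; the tableau after this pivot is optimal.

none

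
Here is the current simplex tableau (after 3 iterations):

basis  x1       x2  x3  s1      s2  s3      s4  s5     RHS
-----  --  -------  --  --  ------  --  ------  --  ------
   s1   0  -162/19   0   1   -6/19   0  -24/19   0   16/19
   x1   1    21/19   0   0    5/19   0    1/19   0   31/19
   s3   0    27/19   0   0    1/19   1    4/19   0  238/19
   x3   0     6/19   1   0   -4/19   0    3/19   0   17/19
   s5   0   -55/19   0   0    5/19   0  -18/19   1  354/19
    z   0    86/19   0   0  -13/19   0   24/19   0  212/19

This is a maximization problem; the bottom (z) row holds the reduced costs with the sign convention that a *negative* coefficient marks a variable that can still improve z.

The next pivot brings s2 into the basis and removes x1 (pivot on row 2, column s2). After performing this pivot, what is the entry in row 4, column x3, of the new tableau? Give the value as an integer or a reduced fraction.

Pivot element is row 2, column s2: 5/19.
Normalize row 2: new (row 2, x3) = 0/(5/19) = 0.
row 4 ← row 4 − (-4/19)·(new row 2): 1 − (-4/19)·0 = 1.

1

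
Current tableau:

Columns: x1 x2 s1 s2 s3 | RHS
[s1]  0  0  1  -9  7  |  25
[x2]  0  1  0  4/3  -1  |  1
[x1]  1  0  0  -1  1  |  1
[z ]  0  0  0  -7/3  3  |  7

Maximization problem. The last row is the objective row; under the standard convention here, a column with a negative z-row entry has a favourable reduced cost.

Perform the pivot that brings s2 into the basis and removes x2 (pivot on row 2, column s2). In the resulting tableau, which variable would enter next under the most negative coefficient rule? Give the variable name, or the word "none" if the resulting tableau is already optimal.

none

Pivot element 4/3. New z-row = old z-row − (-7/3)·(row 2/(4/3)).
Updated z-row coefficients: x1: 0, x2: 7/4, s1: 0, s2: 0, s3: 5/4.
No coefficient is strictly negative; the tableau after this pivot is optimal.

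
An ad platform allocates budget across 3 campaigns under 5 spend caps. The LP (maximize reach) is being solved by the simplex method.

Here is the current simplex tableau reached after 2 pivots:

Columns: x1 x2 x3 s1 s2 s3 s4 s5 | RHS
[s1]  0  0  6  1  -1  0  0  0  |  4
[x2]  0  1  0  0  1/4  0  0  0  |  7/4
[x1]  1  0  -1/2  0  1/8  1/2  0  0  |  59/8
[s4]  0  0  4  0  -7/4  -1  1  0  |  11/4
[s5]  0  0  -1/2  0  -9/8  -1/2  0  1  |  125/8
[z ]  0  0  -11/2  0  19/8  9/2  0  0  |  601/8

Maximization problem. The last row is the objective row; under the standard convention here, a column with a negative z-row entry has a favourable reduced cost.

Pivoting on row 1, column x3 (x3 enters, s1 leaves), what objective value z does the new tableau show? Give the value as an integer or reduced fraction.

Minimum ratio for x3: 4/6 = 2/3.
z changes by −(z-row coeff of x3)·ratio = −(-11/2)·(2/3) = 11/3.
New z = 601/8 + (11/3) = 1891/24.

1891/24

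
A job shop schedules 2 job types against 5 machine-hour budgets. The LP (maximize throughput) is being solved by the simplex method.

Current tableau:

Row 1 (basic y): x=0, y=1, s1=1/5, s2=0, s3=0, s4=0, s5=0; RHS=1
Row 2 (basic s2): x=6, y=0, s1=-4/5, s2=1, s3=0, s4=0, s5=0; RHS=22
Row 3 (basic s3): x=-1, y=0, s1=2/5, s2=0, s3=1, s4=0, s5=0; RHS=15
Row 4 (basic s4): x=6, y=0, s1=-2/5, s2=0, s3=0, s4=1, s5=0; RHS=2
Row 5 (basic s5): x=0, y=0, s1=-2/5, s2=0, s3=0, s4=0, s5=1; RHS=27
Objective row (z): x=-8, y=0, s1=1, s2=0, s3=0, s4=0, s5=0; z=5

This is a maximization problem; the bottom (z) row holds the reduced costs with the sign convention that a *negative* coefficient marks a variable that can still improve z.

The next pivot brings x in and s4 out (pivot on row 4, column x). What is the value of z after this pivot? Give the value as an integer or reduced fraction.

Minimum ratio for x: 2/6 = 1/3.
z changes by −(z-row coeff of x)·ratio = −(-8)·(1/3) = 8/3.
New z = 5 + (8/3) = 23/3.

23/3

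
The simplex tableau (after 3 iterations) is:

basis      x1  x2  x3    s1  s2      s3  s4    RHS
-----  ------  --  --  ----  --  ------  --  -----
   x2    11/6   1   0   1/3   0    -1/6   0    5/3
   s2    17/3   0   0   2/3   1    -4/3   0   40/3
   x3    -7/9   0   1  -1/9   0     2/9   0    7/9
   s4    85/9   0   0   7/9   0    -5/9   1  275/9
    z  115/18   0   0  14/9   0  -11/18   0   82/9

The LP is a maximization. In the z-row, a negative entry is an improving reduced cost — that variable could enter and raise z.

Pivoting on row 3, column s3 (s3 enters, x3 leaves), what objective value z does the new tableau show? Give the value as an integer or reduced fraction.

Minimum ratio for s3: (7/9)/(2/9) = 7/2.
z changes by −(z-row coeff of s3)·ratio = −(-11/18)·(7/2) = 77/36.
New z = 82/9 + (77/36) = 45/4.

45/4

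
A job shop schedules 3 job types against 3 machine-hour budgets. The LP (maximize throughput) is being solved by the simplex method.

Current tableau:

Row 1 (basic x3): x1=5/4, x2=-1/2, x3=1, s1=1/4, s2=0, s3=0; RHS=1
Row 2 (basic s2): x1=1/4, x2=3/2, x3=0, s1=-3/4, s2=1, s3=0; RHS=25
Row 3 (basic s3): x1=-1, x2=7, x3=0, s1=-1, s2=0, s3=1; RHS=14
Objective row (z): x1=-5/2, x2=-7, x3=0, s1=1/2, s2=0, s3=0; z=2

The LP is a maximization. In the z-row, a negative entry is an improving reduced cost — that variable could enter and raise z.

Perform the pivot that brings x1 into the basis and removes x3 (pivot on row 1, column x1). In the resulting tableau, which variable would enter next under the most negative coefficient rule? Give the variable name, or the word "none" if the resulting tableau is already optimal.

x2

Pivot element 5/4. New z-row = old z-row − (-5/2)·(row 1/(5/4)).
Updated z-row coefficients: x1: 0, x2: -8, x3: 2, s1: 1, s2: 0, s3: 0.
The most negative is -8 in column x2, so x2 would enter next.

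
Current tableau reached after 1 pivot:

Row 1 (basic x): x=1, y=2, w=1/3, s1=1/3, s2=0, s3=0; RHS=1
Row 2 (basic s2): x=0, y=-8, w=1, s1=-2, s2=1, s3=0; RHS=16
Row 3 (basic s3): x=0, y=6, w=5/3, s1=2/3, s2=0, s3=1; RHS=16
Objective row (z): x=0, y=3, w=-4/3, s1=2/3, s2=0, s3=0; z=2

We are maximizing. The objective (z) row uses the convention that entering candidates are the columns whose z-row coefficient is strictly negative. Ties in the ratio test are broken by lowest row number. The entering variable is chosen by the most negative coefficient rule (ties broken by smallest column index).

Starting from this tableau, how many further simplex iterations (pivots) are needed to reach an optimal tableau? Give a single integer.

1

pivot: w in, x out → z = 6
No improving column remains; optimal.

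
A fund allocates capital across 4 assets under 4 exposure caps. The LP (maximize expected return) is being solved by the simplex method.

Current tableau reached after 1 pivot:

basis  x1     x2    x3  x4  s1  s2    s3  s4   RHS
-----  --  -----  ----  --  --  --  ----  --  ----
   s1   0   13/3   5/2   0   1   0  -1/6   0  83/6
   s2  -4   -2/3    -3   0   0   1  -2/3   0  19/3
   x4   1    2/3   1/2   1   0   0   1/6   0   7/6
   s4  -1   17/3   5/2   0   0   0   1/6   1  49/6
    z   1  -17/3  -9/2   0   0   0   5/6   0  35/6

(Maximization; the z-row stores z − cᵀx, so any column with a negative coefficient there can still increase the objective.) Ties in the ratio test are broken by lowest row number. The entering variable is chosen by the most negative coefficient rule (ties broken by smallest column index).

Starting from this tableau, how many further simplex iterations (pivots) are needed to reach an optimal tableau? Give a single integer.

3

pivot: x2 in, s4 out → z = 14
pivot: x3 in, x4 out → z = 16
pivot: s4 in, x2 out → z = 49/3
No improving column remains; optimal.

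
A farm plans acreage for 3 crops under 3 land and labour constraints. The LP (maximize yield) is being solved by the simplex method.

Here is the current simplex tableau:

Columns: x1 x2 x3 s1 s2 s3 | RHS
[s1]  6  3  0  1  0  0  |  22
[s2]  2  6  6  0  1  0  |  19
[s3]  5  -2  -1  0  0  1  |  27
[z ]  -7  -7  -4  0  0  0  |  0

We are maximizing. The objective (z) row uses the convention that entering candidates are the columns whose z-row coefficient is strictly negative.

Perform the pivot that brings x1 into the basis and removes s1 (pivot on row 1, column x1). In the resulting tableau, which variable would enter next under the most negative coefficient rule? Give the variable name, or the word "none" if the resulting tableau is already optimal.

x3

Pivot element 6. New z-row = old z-row − (-7)·(row 1/6).
Updated z-row coefficients: x1: 0, x2: -7/2, x3: -4, s1: 7/6, s2: 0, s3: 0.
The most negative is -4 in column x3, so x3 would enter next.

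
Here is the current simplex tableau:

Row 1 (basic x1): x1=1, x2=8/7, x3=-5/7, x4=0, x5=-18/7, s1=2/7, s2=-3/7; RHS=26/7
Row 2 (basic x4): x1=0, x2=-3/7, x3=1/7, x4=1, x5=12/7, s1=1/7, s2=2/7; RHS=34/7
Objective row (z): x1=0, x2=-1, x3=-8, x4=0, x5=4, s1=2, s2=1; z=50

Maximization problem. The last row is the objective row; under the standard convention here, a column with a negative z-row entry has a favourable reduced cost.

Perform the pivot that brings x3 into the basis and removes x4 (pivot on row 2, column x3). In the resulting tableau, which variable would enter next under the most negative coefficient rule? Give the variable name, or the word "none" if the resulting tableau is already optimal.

x2

Pivot element 1/7. New z-row = old z-row − (-8)·(row 2/(1/7)).
Updated z-row coefficients: x1: 0, x2: -25, x3: 0, x4: 56, x5: 100, s1: 10, s2: 17.
The most negative is -25 in column x2, so x2 would enter next.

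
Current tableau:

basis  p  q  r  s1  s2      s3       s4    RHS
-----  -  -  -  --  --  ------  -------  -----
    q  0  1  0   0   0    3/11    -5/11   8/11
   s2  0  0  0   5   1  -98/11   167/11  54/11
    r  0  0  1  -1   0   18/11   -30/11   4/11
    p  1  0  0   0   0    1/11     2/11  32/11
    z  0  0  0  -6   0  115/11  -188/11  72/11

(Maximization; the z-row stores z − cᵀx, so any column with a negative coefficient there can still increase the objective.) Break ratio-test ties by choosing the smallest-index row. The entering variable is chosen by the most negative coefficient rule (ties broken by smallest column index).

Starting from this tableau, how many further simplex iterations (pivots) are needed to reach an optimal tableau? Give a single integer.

3

pivot: s4 in, s2 out → z = 2016/167
pivot: s1 in, s4 out → z = 684/55
pivot: s3 in, q out → z = 196/15
No improving column remains; optimal.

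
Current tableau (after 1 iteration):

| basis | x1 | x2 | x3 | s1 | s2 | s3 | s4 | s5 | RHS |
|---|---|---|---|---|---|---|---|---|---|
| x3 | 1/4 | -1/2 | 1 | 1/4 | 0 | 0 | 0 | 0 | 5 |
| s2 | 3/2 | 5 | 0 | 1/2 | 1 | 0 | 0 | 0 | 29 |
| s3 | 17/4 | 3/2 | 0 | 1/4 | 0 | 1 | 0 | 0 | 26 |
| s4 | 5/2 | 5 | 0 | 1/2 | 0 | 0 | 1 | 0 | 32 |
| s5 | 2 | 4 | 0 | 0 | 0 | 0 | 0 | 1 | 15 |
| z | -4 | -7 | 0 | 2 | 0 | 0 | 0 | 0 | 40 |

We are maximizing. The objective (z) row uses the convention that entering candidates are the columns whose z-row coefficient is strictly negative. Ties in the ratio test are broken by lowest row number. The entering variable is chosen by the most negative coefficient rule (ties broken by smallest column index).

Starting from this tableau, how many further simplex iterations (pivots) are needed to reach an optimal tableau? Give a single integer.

2

pivot: x2 in, s5 out → z = 265/4
pivot: x1 in, s3 out → z = 3873/56
No improving column remains; optimal.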